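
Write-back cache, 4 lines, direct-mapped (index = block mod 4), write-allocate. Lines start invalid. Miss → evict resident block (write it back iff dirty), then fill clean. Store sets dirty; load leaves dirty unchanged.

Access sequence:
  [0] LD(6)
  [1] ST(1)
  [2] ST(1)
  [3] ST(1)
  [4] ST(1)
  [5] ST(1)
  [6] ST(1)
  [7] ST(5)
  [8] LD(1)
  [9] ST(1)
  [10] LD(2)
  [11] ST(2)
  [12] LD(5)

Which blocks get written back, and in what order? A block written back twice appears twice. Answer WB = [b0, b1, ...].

  0 | R B6 → L2 miss [-]
  1 | W B1 → L1 miss [D]
  2 | W B1 → L1 hit [D]
  3 | W B1 → L1 hit [D]
  4 | W B1 → L1 hit [D]
  5 | W B1 → L1 hit [D]
  6 | W B1 → L1 hit [D]
  7 | W B5 → L1 miss wb→B1 [D]
  8 | R B1 → L1 miss wb→B5 [-]
  9 | W B1 → L1 hit [D]
  10 | R B2 → L2 miss [-]
  11 | W B2 → L2 hit [D]
  12 | R B5 → L1 miss wb→B1 [-]

WB = [1, 5, 1]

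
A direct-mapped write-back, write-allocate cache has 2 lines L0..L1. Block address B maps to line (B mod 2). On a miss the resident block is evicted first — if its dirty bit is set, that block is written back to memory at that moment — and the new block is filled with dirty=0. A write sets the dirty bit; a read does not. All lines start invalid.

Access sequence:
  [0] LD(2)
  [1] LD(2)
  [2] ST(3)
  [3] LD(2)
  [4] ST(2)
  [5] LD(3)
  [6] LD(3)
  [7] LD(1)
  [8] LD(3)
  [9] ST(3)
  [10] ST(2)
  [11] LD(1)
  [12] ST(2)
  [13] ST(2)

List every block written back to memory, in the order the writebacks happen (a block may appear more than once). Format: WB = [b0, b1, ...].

WB = [3, 3]

0: R B2 -> L0 miss  d=-]
1: R B2 -> L0 hit  d=-]
2: W B3 -> L1 miss  d=D]
3: R B2 -> L0 hit  d=-]
4: W B2 -> L0 hit  d=D]
5: R B3 -> L1 hit  d=D]
6: R B3 -> L1 hit  d=D]
7: R B1 -> L1 miss wb->B3  d=-]
8: R B3 -> L1 miss  d=-]
9: W B3 -> L1 hit  d=D]
10: W B2 -> L0 hit  d=D]
11: R B1 -> L1 miss wb->B3  d=-]
12: W B2 -> L0 hit  d=D]
13: W B2 -> L0 hit  d=D]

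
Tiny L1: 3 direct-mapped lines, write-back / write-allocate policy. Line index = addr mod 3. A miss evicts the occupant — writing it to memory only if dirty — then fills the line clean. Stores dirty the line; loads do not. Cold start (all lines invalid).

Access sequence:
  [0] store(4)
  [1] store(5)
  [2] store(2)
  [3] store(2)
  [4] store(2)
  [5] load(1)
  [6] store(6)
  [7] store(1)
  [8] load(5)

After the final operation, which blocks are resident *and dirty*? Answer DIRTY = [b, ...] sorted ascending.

DIRTY = [1, 6]

0: W B4 → L1 miss [D]
1: W B5 → L2 miss [D]
2: W B2 → L2 miss wb→B5 [D]
3: W B2 → L2 hit [D]
4: W B2 → L2 hit [D]
5: R B1 → L1 miss wb→B4 [-]
6: W B6 → L0 miss [D]
7: W B1 → L1 hit [D]
8: R B5 → L2 miss wb→B2 [-]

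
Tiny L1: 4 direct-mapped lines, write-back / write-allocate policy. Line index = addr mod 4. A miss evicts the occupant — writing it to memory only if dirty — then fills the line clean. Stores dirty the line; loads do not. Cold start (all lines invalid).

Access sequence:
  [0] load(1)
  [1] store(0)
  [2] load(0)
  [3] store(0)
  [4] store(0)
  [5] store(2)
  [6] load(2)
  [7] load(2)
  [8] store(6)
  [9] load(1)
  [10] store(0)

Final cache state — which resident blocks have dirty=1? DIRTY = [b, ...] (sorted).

DIRTY = [0, 6]

0: R B1 → L1 miss [-]
1: W B0 → L0 miss [D]
2: R B0 → L0 hit [D]
3: W B0 → L0 hit [D]
4: W B0 → L0 hit [D]
5: W B2 → L2 miss [D]
6: R B2 → L2 hit [D]
7: R B2 → L2 hit [D]
8: W B6 → L2 miss wb→B2 [D]
9: R B1 → L1 hit [-]
10: W B0 → L0 hit [D]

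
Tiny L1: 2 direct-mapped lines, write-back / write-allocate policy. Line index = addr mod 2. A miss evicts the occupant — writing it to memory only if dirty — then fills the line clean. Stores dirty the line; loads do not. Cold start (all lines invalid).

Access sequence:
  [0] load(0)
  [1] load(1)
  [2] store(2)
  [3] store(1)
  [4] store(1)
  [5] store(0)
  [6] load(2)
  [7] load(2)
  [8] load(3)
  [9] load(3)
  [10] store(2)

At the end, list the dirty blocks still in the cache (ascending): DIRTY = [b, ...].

0: R B0 -> L0 miss  d=-]
1: R B1 -> L1 miss  d=-]
2: W B2 -> L0 miss  d=D]
3: W B1 -> L1 hit  d=D]
4: W B1 -> L1 hit  d=D]
5: W B0 -> L0 miss wb->B2  d=D]
6: R B2 -> L0 miss wb->B0  d=-]
7: R B2 -> L0 hit  d=-]
8: R B3 -> L1 miss wb->B1  d=-]
9: R B3 -> L1 hit  d=-]
10: W B2 -> L0 hit  d=D]

DIRTY = [2]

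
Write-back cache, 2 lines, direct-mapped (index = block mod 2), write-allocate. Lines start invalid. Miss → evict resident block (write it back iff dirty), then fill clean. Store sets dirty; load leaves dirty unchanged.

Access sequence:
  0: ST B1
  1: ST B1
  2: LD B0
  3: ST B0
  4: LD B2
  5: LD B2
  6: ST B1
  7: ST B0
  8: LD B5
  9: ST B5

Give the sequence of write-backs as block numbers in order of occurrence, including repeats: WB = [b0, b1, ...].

WB = [0, 1]

0: W B1 -> L1 miss  d=D]
1: W B1 -> L1 hit  d=D]
2: R B0 -> L0 miss  d=-]
3: W B0 -> L0 hit  d=D]
4: R B2 -> L0 miss wb->B0  d=-]
5: R B2 -> L0 hit  d=-]
6: W B1 -> L1 hit  d=D]
7: W B0 -> L0 miss  d=D]
8: R B5 -> L1 miss wb->B1  d=-]
9: W B5 -> L1 hit  d=D]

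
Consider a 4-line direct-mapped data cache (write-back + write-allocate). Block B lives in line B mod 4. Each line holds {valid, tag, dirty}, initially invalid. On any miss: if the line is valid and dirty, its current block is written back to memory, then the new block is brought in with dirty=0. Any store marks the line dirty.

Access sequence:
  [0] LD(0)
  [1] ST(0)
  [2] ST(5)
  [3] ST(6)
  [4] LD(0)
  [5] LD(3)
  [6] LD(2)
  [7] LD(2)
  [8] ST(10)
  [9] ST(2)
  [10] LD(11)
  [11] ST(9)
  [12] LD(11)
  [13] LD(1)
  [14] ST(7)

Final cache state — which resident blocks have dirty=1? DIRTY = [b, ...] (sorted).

DIRTY = [0, 2, 7]

  0 | R B0 → L0 miss [-]
  1 | W B0 → L0 hit [D]
  2 | W B5 → L1 miss [D]
  3 | W B6 → L2 miss [D]
  4 | R B0 → L0 hit [D]
  5 | R B3 → L3 miss [-]
  6 | R B2 → L2 miss wb→B6 [-]
  7 | R B2 → L2 hit [-]
  8 | W B10 → L2 miss [D]
  9 | W B2 → L2 miss wb→B10 [D]
  10 | R B11 → L3 miss [-]
  11 | W B9 → L1 miss wb→B5 [D]
  12 | R B11 → L3 hit [-]
  13 | R B1 → L1 miss wb→B9 [-]
  14 | W B7 → L3 miss [D]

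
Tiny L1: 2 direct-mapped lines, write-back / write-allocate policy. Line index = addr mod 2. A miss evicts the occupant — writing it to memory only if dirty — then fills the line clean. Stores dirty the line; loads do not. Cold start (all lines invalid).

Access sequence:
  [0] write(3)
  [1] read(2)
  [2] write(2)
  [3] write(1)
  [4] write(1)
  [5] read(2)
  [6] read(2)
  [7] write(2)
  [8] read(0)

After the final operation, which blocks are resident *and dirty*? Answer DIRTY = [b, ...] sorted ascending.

0: W B3 -> L1 miss  d=D]
1: R B2 -> L0 miss  d=-]
2: W B2 -> L0 hit  d=D]
3: W B1 -> L1 miss wb->B3  d=D]
4: W B1 -> L1 hit  d=D]
5: R B2 -> L0 hit  d=D]
6: R B2 -> L0 hit  d=D]
7: W B2 -> L0 hit  d=D]
8: R B0 -> L0 miss wb->B2  d=-]

DIRTY = [1]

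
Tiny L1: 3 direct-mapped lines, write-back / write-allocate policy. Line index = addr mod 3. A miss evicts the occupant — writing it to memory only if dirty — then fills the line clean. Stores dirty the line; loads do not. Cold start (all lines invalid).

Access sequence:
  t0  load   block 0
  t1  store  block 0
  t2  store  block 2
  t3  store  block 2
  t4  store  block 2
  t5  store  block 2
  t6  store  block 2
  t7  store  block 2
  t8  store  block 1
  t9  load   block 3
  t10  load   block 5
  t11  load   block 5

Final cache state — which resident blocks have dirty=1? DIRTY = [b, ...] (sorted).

  0 | R B0 → L0 miss [-]
  1 | W B0 → L0 hit [D]
  2 | W B2 → L2 miss [D]
  3 | W B2 → L2 hit [D]
  4 | W B2 → L2 hit [D]
  5 | W B2 → L2 hit [D]
  6 | W B2 → L2 hit [D]
  7 | W B2 → L2 hit [D]
  8 | W B1 → L1 miss [D]
  9 | R B3 → L0 miss wb→B0 [-]
  10 | R B5 → L2 miss wb→B2 [-]
  11 | R B5 → L2 hit [-]

DIRTY = [1]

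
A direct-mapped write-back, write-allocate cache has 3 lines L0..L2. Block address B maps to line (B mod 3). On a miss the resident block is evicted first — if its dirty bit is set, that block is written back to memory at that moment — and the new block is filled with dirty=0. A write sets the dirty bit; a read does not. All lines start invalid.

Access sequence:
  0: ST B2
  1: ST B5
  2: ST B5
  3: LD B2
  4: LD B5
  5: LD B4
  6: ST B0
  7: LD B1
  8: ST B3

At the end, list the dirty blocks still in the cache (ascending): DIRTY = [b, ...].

DIRTY = [3]

0: W B2 -> L2 miss  d=D]
1: W B5 -> L2 miss wb->B2  d=D]
2: W B5 -> L2 hit  d=D]
3: R B2 -> L2 miss wb->B5  d=-]
4: R B5 -> L2 miss  d=-]
5: R B4 -> L1 miss  d=-]
6: W B0 -> L0 miss  d=D]
7: R B1 -> L1 miss  d=-]
8: W B3 -> L0 miss wb->B0  d=D]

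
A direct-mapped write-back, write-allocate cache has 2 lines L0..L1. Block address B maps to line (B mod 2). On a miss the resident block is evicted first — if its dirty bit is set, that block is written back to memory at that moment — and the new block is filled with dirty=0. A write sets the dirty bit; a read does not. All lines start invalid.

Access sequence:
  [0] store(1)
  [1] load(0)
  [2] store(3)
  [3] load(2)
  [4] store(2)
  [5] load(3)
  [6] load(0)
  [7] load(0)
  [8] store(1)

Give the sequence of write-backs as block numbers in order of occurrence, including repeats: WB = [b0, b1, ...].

WB = [1, 2, 3]

  0 | W B1 → L1 miss [D]
  1 | R B0 → L0 miss [-]
  2 | W B3 → L1 miss wb→B1 [D]
  3 | R B2 → L0 miss [-]
  4 | W B2 → L0 hit [D]
  5 | R B3 → L1 hit [D]
  6 | R B0 → L0 miss wb→B2 [-]
  7 | R B0 → L0 hit [-]
  8 | W B1 → L1 miss wb→B3 [D]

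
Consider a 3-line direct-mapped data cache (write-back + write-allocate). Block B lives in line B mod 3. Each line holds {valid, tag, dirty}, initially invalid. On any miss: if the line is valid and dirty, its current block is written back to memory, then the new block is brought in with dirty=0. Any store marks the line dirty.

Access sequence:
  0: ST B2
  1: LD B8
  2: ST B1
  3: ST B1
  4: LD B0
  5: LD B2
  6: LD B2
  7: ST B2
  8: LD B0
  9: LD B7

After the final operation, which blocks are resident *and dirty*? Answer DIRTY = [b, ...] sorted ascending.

DIRTY = [2]

  0 | W B2 → L2 miss [D]
  1 | R B8 → L2 miss wb→B2 [-]
  2 | W B1 → L1 miss [D]
  3 | W B1 → L1 hit [D]
  4 | R B0 → L0 miss [-]
  5 | R B2 → L2 miss [-]
  6 | R B2 → L2 hit [-]
  7 | W B2 → L2 hit [D]
  8 | R B0 → L0 hit [-]
  9 | R B7 → L1 miss wb→B1 [-]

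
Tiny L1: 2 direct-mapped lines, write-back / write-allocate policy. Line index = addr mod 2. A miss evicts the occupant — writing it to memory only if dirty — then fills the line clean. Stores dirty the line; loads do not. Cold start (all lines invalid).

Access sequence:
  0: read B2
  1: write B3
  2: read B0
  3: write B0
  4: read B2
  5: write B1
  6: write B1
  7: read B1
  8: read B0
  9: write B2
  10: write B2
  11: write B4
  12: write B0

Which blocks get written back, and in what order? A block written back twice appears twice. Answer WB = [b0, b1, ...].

WB = [0, 3, 2, 4]

0: R B2 → L0 miss [-]
1: W B3 → L1 miss [D]
2: R B0 → L0 miss [-]
3: W B0 → L0 hit [D]
4: R B2 → L0 miss wb→B0 [-]
5: W B1 → L1 miss wb→B3 [D]
6: W B1 → L1 hit [D]
7: R B1 → L1 hit [D]
8: R B0 → L0 miss [-]
9: W B2 → L0 miss [D]
10: W B2 → L0 hit [D]
11: W B4 → L0 miss wb→B2 [D]
12: W B0 → L0 miss wb→B4 [D]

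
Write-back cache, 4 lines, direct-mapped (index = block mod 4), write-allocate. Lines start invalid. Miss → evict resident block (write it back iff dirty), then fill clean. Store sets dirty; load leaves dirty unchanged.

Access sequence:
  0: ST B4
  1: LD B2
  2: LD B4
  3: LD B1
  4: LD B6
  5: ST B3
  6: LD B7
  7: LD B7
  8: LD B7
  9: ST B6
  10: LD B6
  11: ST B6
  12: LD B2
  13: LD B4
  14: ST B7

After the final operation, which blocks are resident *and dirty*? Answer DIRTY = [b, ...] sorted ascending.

DIRTY = [4, 7]

0: W B4 → L0 miss [D]
1: R B2 → L2 miss [-]
2: R B4 → L0 hit [D]
3: R B1 → L1 miss [-]
4: R B6 → L2 miss [-]
5: W B3 → L3 miss [D]
6: R B7 → L3 miss wb→B3 [-]
7: R B7 → L3 hit [-]
8: R B7 → L3 hit [-]
9: W B6 → L2 hit [D]
10: R B6 → L2 hit [D]
11: W B6 → L2 hit [D]
12: R B2 → L2 miss wb→B6 [-]
13: R B4 → L0 hit [D]
14: W B7 → L3 hit [D]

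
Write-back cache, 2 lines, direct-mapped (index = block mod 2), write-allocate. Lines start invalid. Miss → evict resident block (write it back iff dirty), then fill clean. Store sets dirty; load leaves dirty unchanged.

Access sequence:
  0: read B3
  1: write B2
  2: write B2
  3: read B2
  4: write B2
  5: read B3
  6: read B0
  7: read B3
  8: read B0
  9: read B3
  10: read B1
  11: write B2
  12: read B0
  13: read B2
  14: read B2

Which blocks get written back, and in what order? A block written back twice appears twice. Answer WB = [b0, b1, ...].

WB = [2, 2]

0: R B3 -> L1 miss  d=-]
1: W B2 -> L0 miss  d=D]
2: W B2 -> L0 hit  d=D]
3: R B2 -> L0 hit  d=D]
4: W B2 -> L0 hit  d=D]
5: R B3 -> L1 hit  d=-]
6: R B0 -> L0 miss wb->B2  d=-]
7: R B3 -> L1 hit  d=-]
8: R B0 -> L0 hit  d=-]
9: R B3 -> L1 hit  d=-]
10: R B1 -> L1 miss  d=-]
11: W B2 -> L0 miss  d=D]
12: R B0 -> L0 miss wb->B2  d=-]
13: R B2 -> L0 miss  d=-]
14: R B2 -> L0 hit  d=-]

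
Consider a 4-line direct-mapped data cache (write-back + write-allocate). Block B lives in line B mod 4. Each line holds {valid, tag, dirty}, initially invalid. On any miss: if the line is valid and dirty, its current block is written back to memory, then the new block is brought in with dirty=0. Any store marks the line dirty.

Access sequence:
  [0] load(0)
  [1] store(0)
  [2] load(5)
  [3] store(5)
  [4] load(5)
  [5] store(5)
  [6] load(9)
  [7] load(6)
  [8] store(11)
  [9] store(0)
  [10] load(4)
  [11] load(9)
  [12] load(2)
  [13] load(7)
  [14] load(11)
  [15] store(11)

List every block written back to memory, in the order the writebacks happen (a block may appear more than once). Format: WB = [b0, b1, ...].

  0 | R B0 → L0 miss [-]
  1 | W B0 → L0 hit [D]
  2 | R B5 → L1 miss [-]
  3 | W B5 → L1 hit [D]
  4 | R B5 → L1 hit [D]
  5 | W B5 → L1 hit [D]
  6 | R B9 → L1 miss wb→B5 [-]
  7 | R B6 → L2 miss [-]
  8 | W B11 → L3 miss [D]
  9 | W B0 → L0 hit [D]
  10 | R B4 → L0 miss wb→B0 [-]
  11 | R B9 → L1 hit [-]
  12 | R B2 → L2 miss [-]
  13 | R B7 → L3 miss wb→B11 [-]
  14 | R B11 → L3 miss [-]
  15 | W B11 → L3 hit [D]

WB = [5, 0, 11]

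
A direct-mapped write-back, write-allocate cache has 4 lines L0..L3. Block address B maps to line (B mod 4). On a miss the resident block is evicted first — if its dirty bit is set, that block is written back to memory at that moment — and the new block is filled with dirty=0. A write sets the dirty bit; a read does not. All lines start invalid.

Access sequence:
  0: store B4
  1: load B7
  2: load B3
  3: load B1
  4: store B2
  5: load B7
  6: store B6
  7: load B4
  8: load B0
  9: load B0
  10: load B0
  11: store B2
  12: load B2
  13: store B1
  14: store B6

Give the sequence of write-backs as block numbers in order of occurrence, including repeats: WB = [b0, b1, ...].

0: W B4 → L0 miss [D]
1: R B7 → L3 miss [-]
2: R B3 → L3 miss [-]
3: R B1 → L1 miss [-]
4: W B2 → L2 miss [D]
5: R B7 → L3 miss [-]
6: W B6 → L2 miss wb→B2 [D]
7: R B4 → L0 hit [D]
8: R B0 → L0 miss wb→B4 [-]
9: R B0 → L0 hit [-]
10: R B0 → L0 hit [-]
11: W B2 → L2 miss wb→B6 [D]
12: R B2 → L2 hit [D]
13: W B1 → L1 hit [D]
14: W B6 → L2 miss wb→B2 [D]

WB = [2, 4, 6, 2]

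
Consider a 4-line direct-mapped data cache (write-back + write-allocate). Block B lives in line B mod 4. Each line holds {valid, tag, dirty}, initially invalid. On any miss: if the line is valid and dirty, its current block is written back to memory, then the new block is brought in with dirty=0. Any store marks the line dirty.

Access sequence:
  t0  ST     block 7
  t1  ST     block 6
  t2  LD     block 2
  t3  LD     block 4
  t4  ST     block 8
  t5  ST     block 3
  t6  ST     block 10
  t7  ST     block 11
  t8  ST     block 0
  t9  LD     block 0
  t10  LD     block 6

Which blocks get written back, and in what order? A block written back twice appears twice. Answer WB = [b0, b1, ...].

WB = [6, 7, 3, 8, 10]

0: W B7 → L3 miss [D]
1: W B6 → L2 miss [D]
2: R B2 → L2 miss wb→B6 [-]
3: R B4 → L0 miss [-]
4: W B8 → L0 miss [D]
5: W B3 → L3 miss wb→B7 [D]
6: W B10 → L2 miss [D]
7: W B11 → L3 miss wb→B3 [D]
8: W B0 → L0 miss wb→B8 [D]
9: R B0 → L0 hit [D]
10: R B6 → L2 miss wb→B10 [-]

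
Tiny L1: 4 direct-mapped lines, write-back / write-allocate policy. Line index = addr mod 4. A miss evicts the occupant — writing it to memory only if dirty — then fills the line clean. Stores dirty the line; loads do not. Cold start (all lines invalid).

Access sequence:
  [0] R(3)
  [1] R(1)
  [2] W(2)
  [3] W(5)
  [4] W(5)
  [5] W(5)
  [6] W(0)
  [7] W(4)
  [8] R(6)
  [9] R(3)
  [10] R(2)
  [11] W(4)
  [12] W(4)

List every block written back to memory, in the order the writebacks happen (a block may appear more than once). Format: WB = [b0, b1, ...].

WB = [0, 2]

0: R B3 → L3 miss [-]
1: R B1 → L1 miss [-]
2: W B2 → L2 miss [D]
3: W B5 → L1 miss [D]
4: W B5 → L1 hit [D]
5: W B5 → L1 hit [D]
6: W B0 → L0 miss [D]
7: W B4 → L0 miss wb→B0 [D]
8: R B6 → L2 miss wb→B2 [-]
9: R B3 → L3 hit [-]
10: R B2 → L2 miss [-]
11: W B4 → L0 hit [D]
12: W B4 → L0 hit [D]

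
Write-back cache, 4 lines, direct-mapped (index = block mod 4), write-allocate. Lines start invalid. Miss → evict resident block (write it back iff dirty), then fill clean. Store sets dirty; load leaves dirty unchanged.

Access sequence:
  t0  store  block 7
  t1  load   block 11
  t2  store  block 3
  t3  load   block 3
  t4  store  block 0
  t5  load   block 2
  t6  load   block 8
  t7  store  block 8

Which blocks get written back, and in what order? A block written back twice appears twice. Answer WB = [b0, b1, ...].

  0 | W B7 → L3 miss [D]
  1 | R B11 → L3 miss wb→B7 [-]
  2 | W B3 → L3 miss [D]
  3 | R B3 → L3 hit [D]
  4 | W B0 → L0 miss [D]
  5 | R B2 → L2 miss [-]
  6 | R B8 → L0 miss wb→B0 [-]
  7 | W B8 → L0 hit [D]

WB = [7, 0]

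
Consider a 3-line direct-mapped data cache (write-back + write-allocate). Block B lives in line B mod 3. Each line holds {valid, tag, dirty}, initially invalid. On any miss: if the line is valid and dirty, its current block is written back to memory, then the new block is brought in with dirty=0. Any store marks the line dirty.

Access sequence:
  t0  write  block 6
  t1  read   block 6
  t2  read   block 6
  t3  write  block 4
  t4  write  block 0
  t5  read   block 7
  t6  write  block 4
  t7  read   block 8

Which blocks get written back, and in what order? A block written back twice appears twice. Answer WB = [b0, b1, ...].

WB = [6, 4]

0: W B6 -> L0 miss  d=D]
1: R B6 -> L0 hit  d=D]
2: R B6 -> L0 hit  d=D]
3: W B4 -> L1 miss  d=D]
4: W B0 -> L0 miss wb->B6  d=D]
5: R B7 -> L1 miss wb->B4  d=-]
6: W B4 -> L1 miss  d=D]
7: R B8 -> L2 miss  d=-]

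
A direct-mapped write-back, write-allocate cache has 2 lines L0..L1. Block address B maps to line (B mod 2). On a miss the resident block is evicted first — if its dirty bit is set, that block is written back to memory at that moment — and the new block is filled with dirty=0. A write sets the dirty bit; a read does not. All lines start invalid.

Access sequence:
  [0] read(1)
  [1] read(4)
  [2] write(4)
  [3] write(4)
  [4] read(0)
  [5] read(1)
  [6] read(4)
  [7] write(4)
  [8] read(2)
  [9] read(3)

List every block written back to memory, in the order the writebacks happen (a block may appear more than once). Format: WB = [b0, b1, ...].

0: R B1 → L1 miss [-]
1: R B4 → L0 miss [-]
2: W B4 → L0 hit [D]
3: W B4 → L0 hit [D]
4: R B0 → L0 miss wb→B4 [-]
5: R B1 → L1 hit [-]
6: R B4 → L0 miss [-]
7: W B4 → L0 hit [D]
8: R B2 → L0 miss wb→B4 [-]
9: R B3 → L1 miss [-]

WB = [4, 4]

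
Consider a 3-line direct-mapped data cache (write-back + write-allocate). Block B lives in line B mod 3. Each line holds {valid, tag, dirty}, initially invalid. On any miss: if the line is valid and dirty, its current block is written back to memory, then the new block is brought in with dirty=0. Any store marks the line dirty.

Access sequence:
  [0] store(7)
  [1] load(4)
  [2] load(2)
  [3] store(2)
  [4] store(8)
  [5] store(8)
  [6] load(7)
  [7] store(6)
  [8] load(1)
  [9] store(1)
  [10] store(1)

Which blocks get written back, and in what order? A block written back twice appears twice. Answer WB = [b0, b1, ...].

WB = [7, 2]

0: W B7 -> L1 miss  d=D]
1: R B4 -> L1 miss wb->B7  d=-]
2: R B2 -> L2 miss  d=-]
3: W B2 -> L2 hit  d=D]
4: W B8 -> L2 miss wb->B2  d=D]
5: W B8 -> L2 hit  d=D]
6: R B7 -> L1 miss  d=-]
7: W B6 -> L0 miss  d=D]
8: R B1 -> L1 miss  d=-]
9: W B1 -> L1 hit  d=D]
10: W B1 -> L1 hit  d=D]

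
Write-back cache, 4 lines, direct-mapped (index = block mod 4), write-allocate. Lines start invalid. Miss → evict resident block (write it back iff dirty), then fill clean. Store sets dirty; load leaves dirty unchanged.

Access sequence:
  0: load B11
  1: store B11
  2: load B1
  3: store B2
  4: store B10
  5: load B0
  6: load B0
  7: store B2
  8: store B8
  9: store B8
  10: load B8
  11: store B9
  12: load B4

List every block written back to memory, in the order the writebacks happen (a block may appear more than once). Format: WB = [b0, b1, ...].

WB = [2, 10, 8]

  0 | R B11 → L3 miss [-]
  1 | W B11 → L3 hit [D]
  2 | R B1 → L1 miss [-]
  3 | W B2 → L2 miss [D]
  4 | W B10 → L2 miss wb→B2 [D]
  5 | R B0 → L0 miss [-]
  6 | R B0 → L0 hit [-]
  7 | W B2 → L2 miss wb→B10 [D]
  8 | W B8 → L0 miss [D]
  9 | W B8 → L0 hit [D]
  10 | R B8 → L0 hit [D]
  11 | W B9 → L1 miss [D]
  12 | R B4 → L0 miss wb→B8 [-]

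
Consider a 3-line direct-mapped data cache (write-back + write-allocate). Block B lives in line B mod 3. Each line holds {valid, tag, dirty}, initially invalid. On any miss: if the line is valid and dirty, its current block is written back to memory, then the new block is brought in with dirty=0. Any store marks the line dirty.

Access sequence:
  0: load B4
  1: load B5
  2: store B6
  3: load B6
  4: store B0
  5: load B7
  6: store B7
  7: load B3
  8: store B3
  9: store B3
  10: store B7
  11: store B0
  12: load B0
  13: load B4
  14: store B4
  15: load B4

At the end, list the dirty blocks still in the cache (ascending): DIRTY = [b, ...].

DIRTY = [0, 4]

0: R B4 → L1 miss [-]
1: R B5 → L2 miss [-]
2: W B6 → L0 miss [D]
3: R B6 → L0 hit [D]
4: W B0 → L0 miss wb→B6 [D]
5: R B7 → L1 miss [-]
6: W B7 → L1 hit [D]
7: R B3 → L0 miss wb→B0 [-]
8: W B3 → L0 hit [D]
9: W B3 → L0 hit [D]
10: W B7 → L1 hit [D]
11: W B0 → L0 miss wb→B3 [D]
12: R B0 → L0 hit [D]
13: R B4 → L1 miss wb→B7 [-]
14: W B4 → L1 hit [D]
15: R B4 → L1 hit [D]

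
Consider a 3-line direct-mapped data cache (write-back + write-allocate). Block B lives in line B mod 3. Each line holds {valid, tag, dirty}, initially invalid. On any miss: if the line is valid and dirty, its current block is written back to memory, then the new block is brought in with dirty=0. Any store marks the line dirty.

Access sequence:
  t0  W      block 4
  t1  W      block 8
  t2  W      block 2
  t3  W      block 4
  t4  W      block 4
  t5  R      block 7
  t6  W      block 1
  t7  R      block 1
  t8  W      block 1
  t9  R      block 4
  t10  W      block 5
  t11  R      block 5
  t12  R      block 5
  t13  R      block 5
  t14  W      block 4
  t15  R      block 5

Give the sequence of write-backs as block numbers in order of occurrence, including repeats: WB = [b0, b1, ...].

0: W B4 -> L1 miss  d=D]
1: W B8 -> L2 miss  d=D]
2: W B2 -> L2 miss wb->B8  d=D]
3: W B4 -> L1 hit  d=D]
4: W B4 -> L1 hit  d=D]
5: R B7 -> L1 miss wb->B4  d=-]
6: W B1 -> L1 miss  d=D]
7: R B1 -> L1 hit  d=D]
8: W B1 -> L1 hit  d=D]
9: R B4 -> L1 miss wb->B1  d=-]
10: W B5 -> L2 miss wb->B2  d=D]
11: R B5 -> L2 hit  d=D]
12: R B5 -> L2 hit  d=D]
13: R B5 -> L2 hit  d=D]
14: W B4 -> L1 hit  d=D]
15: R B5 -> L2 hit  d=D]

WB = [8, 4, 1, 2]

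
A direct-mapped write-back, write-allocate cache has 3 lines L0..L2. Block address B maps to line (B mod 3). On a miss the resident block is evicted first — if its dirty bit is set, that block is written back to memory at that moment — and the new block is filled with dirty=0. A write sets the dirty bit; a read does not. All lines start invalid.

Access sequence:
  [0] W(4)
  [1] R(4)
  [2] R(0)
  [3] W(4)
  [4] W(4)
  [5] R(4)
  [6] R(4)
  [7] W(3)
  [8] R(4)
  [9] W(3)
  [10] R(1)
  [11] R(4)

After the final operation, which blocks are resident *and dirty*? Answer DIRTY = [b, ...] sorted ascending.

  0 | W B4 → L1 miss [D]
  1 | R B4 → L1 hit [D]
  2 | R B0 → L0 miss [-]
  3 | W B4 → L1 hit [D]
  4 | W B4 → L1 hit [D]
  5 | R B4 → L1 hit [D]
  6 | R B4 → L1 hit [D]
  7 | W B3 → L0 miss [D]
  8 | R B4 → L1 hit [D]
  9 | W B3 → L0 hit [D]
  10 | R B1 → L1 miss wb→B4 [-]
  11 | R B4 → L1 miss [-]

DIRTY = [3]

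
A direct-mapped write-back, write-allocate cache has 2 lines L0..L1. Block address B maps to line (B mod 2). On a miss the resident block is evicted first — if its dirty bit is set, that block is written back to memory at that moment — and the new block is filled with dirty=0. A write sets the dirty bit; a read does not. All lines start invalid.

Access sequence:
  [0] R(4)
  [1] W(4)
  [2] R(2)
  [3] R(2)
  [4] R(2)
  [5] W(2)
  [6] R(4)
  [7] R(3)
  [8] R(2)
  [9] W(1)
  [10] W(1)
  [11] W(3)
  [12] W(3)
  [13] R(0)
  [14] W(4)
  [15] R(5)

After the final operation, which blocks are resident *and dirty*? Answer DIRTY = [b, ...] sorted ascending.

DIRTY = [4]

  0 | R B4 → L0 miss [-]
  1 | W B4 → L0 hit [D]
  2 | R B2 → L0 miss wb→B4 [-]
  3 | R B2 → L0 hit [-]
  4 | R B2 → L0 hit [-]
  5 | W B2 → L0 hit [D]
  6 | R B4 → L0 miss wb→B2 [-]
  7 | R B3 → L1 miss [-]
  8 | R B2 → L0 miss [-]
  9 | W B1 → L1 miss [D]
  10 | W B1 → L1 hit [D]
  11 | W B3 → L1 miss wb→B1 [D]
  12 | W B3 → L1 hit [D]
  13 | R B0 → L0 miss [-]
  14 | W B4 → L0 miss [D]
  15 | R B5 → L1 miss wb→B3 [-]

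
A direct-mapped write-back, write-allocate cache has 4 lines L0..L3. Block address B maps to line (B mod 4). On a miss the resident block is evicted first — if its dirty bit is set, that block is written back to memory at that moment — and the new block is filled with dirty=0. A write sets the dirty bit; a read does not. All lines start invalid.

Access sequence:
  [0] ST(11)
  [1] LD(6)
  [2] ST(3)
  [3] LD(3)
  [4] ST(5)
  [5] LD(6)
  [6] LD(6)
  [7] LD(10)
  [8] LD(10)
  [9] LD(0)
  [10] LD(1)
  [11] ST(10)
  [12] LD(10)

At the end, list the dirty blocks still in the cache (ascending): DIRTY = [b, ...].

  0 | W B11 → L3 miss [D]
  1 | R B6 → L2 miss [-]
  2 | W B3 → L3 miss wb→B11 [D]
  3 | R B3 → L3 hit [D]
  4 | W B5 → L1 miss [D]
  5 | R B6 → L2 hit [-]
  6 | R B6 → L2 hit [-]
  7 | R B10 → L2 miss [-]
  8 | R B10 → L2 hit [-]
  9 | R B0 → L0 miss [-]
  10 | R B1 → L1 miss wb→B5 [-]
  11 | W B10 → L2 hit [D]
  12 | R B10 → L2 hit [D]

DIRTY = [3, 10]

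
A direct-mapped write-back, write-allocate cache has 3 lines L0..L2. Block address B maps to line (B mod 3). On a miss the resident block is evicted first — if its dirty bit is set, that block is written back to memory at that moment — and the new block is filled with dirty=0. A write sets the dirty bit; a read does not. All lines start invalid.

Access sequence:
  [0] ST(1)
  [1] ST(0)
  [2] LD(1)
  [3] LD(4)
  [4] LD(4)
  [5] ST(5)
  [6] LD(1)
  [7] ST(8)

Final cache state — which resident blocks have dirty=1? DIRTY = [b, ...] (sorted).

DIRTY = [0, 8]

0: W B1 -> L1 miss  d=D]
1: W B0 -> L0 miss  d=D]
2: R B1 -> L1 hit  d=D]
3: R B4 -> L1 miss wb->B1  d=-]
4: R B4 -> L1 hit  d=-]
5: W B5 -> L2 miss  d=D]
6: R B1 -> L1 miss  d=-]
7: W B8 -> L2 miss wb->B5  d=D]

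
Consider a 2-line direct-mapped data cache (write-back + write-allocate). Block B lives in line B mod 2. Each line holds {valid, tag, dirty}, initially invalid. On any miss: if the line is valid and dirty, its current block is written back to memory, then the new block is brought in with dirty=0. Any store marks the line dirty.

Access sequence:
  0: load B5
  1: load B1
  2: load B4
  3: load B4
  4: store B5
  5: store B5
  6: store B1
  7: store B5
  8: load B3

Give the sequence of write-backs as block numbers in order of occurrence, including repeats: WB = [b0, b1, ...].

WB = [5, 1, 5]

0: R B5 → L1 miss [-]
1: R B1 → L1 miss [-]
2: R B4 → L0 miss [-]
3: R B4 → L0 hit [-]
4: W B5 → L1 miss [D]
5: W B5 → L1 hit [D]
6: W B1 → L1 miss wb→B5 [D]
7: W B5 → L1 miss wb→B1 [D]
8: R B3 → L1 miss wb→B5 [-]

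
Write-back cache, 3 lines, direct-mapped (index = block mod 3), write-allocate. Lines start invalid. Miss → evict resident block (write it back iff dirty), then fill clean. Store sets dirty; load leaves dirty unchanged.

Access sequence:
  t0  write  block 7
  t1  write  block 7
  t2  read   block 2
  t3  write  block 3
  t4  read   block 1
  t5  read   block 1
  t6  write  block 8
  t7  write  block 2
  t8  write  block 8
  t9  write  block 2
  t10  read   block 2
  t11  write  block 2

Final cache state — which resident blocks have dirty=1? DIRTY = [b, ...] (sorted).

0: W B7 -> L1 miss  d=D]
1: W B7 -> L1 hit  d=D]
2: R B2 -> L2 miss  d=-]
3: W B3 -> L0 miss  d=D]
4: R B1 -> L1 miss wb->B7  d=-]
5: R B1 -> L1 hit  d=-]
6: W B8 -> L2 miss  d=D]
7: W B2 -> L2 miss wb->B8  d=D]
8: W B8 -> L2 miss wb->B2  d=D]
9: W B2 -> L2 miss wb->B8  d=D]
10: R B2 -> L2 hit  d=D]
11: W B2 -> L2 hit  d=D]

DIRTY = [2, 3]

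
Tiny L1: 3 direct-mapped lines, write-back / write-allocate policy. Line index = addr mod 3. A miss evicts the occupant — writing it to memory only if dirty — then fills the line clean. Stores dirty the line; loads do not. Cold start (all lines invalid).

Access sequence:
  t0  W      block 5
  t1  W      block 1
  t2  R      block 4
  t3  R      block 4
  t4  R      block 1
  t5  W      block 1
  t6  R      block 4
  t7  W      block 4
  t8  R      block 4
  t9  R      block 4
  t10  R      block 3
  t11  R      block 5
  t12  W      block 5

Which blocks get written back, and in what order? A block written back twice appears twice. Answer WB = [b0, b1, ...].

  0 | W B5 → L2 miss [D]
  1 | W B1 → L1 miss [D]
  2 | R B4 → L1 miss wb→B1 [-]
  3 | R B4 → L1 hit [-]
  4 | R B1 → L1 miss [-]
  5 | W B1 → L1 hit [D]
  6 | R B4 → L1 miss wb→B1 [-]
  7 | W B4 → L1 hit [D]
  8 | R B4 → L1 hit [D]
  9 | R B4 → L1 hit [D]
  10 | R B3 → L0 miss [-]
  11 | R B5 → L2 hit [D]
  12 | W B5 → L2 hit [D]

WB = [1, 1]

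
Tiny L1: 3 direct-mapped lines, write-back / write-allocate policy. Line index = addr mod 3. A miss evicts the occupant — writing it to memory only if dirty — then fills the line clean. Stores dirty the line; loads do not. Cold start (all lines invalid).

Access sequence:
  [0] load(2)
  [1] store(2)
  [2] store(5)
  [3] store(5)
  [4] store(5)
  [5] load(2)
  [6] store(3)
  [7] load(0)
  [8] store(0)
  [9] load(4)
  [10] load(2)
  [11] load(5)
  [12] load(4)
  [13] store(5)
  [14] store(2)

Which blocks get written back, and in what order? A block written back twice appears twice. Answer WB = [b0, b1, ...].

WB = [2, 5, 3, 5]

0: R B2 → L2 miss [-]
1: W B2 → L2 hit [D]
2: W B5 → L2 miss wb→B2 [D]
3: W B5 → L2 hit [D]
4: W B5 → L2 hit [D]
5: R B2 → L2 miss wb→B5 [-]
6: W B3 → L0 miss [D]
7: R B0 → L0 miss wb→B3 [-]
8: W B0 → L0 hit [D]
9: R B4 → L1 miss [-]
10: R B2 → L2 hit [-]
11: R B5 → L2 miss [-]
12: R B4 → L1 hit [-]
13: W B5 → L2 hit [D]
14: W B2 → L2 miss wb→B5 [D]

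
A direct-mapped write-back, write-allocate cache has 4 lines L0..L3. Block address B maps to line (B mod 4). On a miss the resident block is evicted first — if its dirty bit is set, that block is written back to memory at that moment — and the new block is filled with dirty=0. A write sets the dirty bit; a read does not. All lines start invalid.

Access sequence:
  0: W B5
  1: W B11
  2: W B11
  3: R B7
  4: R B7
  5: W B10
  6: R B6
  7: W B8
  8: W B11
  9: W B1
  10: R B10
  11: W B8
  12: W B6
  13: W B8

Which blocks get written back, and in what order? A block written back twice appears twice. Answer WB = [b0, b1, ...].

0: W B5 -> L1 miss  d=D]
1: W B11 -> L3 miss  d=D]
2: W B11 -> L3 hit  d=D]
3: R B7 -> L3 miss wb->B11  d=-]
4: R B7 -> L3 hit  d=-]
5: W B10 -> L2 miss  d=D]
6: R B6 -> L2 miss wb->B10  d=-]
7: W B8 -> L0 miss  d=D]
8: W B11 -> L3 miss  d=D]
9: W B1 -> L1 miss wb->B5  d=D]
10: R B10 -> L2 miss  d=-]
11: W B8 -> L0 hit  d=D]
12: W B6 -> L2 miss  d=D]
13: W B8 -> L0 hit  d=D]

WB = [11, 10, 5]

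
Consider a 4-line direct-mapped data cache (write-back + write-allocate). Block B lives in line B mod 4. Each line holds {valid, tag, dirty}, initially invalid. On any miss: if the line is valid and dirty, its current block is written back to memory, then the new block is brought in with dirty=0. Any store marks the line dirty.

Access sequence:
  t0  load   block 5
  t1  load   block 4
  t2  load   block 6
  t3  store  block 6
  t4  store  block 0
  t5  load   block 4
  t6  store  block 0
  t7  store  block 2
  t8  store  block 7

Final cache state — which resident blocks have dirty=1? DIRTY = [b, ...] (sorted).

0: R B5 -> L1 miss  d=-]
1: R B4 -> L0 miss  d=-]
2: R B6 -> L2 miss  d=-]
3: W B6 -> L2 hit  d=D]
4: W B0 -> L0 miss  d=D]
5: R B4 -> L0 miss wb->B0  d=-]
6: W B0 -> L0 miss  d=D]
7: W B2 -> L2 miss wb->B6  d=D]
8: W B7 -> L3 miss  d=D]

DIRTY = [0, 2, 7]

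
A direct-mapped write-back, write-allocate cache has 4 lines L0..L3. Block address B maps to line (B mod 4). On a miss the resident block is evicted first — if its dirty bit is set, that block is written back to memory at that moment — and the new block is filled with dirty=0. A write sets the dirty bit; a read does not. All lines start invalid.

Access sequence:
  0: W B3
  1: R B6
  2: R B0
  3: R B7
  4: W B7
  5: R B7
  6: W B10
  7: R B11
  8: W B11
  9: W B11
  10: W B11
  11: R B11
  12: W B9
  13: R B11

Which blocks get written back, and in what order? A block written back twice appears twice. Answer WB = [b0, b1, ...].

0: W B3 -> L3 miss  d=D]
1: R B6 -> L2 miss  d=-]
2: R B0 -> L0 miss  d=-]
3: R B7 -> L3 miss wb->B3  d=-]
4: W B7 -> L3 hit  d=D]
5: R B7 -> L3 hit  d=D]
6: W B10 -> L2 miss  d=D]
7: R B11 -> L3 miss wb->B7  d=-]
8: W B11 -> L3 hit  d=D]
9: W B11 -> L3 hit  d=D]
10: W B11 -> L3 hit  d=D]
11: R B11 -> L3 hit  d=D]
12: W B9 -> L1 miss  d=D]
13: R B11 -> L3 hit  d=D]

WB = [3, 7]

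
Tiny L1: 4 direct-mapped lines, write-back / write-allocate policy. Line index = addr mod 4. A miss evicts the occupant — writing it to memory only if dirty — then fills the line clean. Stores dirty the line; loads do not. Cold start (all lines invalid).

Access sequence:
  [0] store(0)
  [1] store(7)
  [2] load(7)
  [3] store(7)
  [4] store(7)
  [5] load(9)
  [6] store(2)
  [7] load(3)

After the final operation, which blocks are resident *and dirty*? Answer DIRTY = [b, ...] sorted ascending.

  0 | W B0 → L0 miss [D]
  1 | W B7 → L3 miss [D]
  2 | R B7 → L3 hit [D]
  3 | W B7 → L3 hit [D]
  4 | W B7 → L3 hit [D]
  5 | R B9 → L1 miss [-]
  6 | W B2 → L2 miss [D]
  7 | R B3 → L3 miss wb→B7 [-]

DIRTY = [0, 2]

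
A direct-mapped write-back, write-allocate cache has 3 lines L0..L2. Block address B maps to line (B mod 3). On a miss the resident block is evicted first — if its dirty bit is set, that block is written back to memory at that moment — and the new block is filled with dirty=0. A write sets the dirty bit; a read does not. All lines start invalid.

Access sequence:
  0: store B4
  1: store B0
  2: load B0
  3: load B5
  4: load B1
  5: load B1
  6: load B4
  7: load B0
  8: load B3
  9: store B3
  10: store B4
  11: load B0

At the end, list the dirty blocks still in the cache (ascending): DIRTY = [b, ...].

DIRTY = [4]

0: W B4 -> L1 miss  d=D]
1: W B0 -> L0 miss  d=D]
2: R B0 -> L0 hit  d=D]
3: R B5 -> L2 miss  d=-]
4: R B1 -> L1 miss wb->B4  d=-]
5: R B1 -> L1 hit  d=-]
6: R B4 -> L1 miss  d=-]
7: R B0 -> L0 hit  d=D]
8: R B3 -> L0 miss wb->B0  d=-]
9: W B3 -> L0 hit  d=D]
10: W B4 -> L1 hit  d=D]
11: R B0 -> L0 miss wb->B3  d=-]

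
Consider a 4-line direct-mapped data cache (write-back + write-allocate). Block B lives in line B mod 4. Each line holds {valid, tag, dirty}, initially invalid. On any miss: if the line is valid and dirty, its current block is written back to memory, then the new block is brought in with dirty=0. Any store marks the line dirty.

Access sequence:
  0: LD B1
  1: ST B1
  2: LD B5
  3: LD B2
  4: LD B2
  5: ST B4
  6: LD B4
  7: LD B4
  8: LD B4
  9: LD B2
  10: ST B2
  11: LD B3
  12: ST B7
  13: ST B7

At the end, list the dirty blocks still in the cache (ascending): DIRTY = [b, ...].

  0 | R B1 → L1 miss [-]
  1 | W B1 → L1 hit [D]
  2 | R B5 → L1 miss wb→B1 [-]
  3 | R B2 → L2 miss [-]
  4 | R B2 → L2 hit [-]
  5 | W B4 → L0 miss [D]
  6 | R B4 → L0 hit [D]
  7 | R B4 → L0 hit [D]
  8 | R B4 → L0 hit [D]
  9 | R B2 → L2 hit [-]
  10 | W B2 → L2 hit [D]
  11 | R B3 → L3 miss [-]
  12 | W B7 → L3 miss [D]
  13 | W B7 → L3 hit [D]

DIRTY = [2, 4, 7]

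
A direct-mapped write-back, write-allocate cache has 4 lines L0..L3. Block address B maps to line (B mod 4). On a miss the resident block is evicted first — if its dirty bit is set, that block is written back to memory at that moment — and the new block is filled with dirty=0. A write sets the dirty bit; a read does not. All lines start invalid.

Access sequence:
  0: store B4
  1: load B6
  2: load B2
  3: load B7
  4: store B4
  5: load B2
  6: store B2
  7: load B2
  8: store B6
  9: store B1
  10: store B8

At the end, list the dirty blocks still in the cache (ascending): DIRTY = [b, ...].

0: W B4 → L0 miss [D]
1: R B6 → L2 miss [-]
2: R B2 → L2 miss [-]
3: R B7 → L3 miss [-]
4: W B4 → L0 hit [D]
5: R B2 → L2 hit [-]
6: W B2 → L2 hit [D]
7: R B2 → L2 hit [D]
8: W B6 → L2 miss wb→B2 [D]
9: W B1 → L1 miss [D]
10: W B8 → L0 miss wb→B4 [D]

DIRTY = [1, 6, 8]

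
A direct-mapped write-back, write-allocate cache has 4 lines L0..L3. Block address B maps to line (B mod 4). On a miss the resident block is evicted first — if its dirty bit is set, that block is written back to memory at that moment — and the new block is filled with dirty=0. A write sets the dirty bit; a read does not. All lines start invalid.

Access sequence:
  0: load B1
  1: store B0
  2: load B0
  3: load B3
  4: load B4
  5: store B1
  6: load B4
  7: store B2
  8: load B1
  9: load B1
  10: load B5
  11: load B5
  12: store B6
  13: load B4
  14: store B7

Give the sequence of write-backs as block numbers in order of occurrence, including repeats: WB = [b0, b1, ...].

0: R B1 -> L1 miss  d=-]
1: W B0 -> L0 miss  d=D]
2: R B0 -> L0 hit  d=D]
3: R B3 -> L3 miss  d=-]
4: R B4 -> L0 miss wb->B0  d=-]
5: W B1 -> L1 hit  d=D]
6: R B4 -> L0 hit  d=-]
7: W B2 -> L2 miss  d=D]
8: R B1 -> L1 hit  d=D]
9: R B1 -> L1 hit  d=D]
10: R B5 -> L1 miss wb->B1  d=-]
11: R B5 -> L1 hit  d=-]
12: W B6 -> L2 miss wb->B2  d=D]
13: R B4 -> L0 hit  d=-]
14: W B7 -> L3 miss  d=D]

WB = [0, 1, 2]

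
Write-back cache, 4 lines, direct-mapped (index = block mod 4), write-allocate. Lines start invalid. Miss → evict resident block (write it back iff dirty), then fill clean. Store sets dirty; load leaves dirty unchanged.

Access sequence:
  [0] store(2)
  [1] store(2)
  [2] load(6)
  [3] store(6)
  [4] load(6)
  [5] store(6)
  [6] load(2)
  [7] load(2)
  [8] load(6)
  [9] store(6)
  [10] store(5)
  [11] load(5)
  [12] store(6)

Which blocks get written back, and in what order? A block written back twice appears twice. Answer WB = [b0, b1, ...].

WB = [2, 6]

0: W B2 -> L2 miss  d=D]
1: W B2 -> L2 hit  d=D]
2: R B6 -> L2 miss wb->B2  d=-]
3: W B6 -> L2 hit  d=D]
4: R B6 -> L2 hit  d=D]
5: W B6 -> L2 hit  d=D]
6: R B2 -> L2 miss wb->B6  d=-]
7: R B2 -> L2 hit  d=-]
8: R B6 -> L2 miss  d=-]
9: W B6 -> L2 hit  d=D]
10: W B5 -> L1 miss  d=D]
11: R B5 -> L1 hit  d=D]
12: W B6 -> L2 hit  d=D]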